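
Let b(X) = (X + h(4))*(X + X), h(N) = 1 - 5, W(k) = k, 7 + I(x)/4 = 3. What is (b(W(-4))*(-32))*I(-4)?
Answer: 32768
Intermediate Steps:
I(x) = -16 (I(x) = -28 + 4*3 = -28 + 12 = -16)
h(N) = -4
b(X) = 2*X*(-4 + X) (b(X) = (X - 4)*(X + X) = (-4 + X)*(2*X) = 2*X*(-4 + X))
(b(W(-4))*(-32))*I(-4) = ((2*(-4)*(-4 - 4))*(-32))*(-16) = ((2*(-4)*(-8))*(-32))*(-16) = (64*(-32))*(-16) = -2048*(-16) = 32768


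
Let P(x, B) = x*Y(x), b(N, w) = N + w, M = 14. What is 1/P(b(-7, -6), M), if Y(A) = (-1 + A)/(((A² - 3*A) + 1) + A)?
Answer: 14/13 ≈ 1.0769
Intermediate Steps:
Y(A) = (-1 + A)/(1 + A² - 2*A) (Y(A) = (-1 + A)/((1 + A² - 3*A) + A) = (-1 + A)/(1 + A² - 2*A))
P(x, B) = x/(-1 + x)
1/P(b(-7, -6), M) = 1/((-7 - 6)/(-1 + (-7 - 6))) = 1/(-13/(-1 - 13)) = 1/(-13/(-14)) = 1/(-13*(-1/14)) = 1/(13/14) = 14/13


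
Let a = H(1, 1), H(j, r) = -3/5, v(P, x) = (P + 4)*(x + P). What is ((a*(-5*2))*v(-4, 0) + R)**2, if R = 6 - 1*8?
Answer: 4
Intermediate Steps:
v(P, x) = (4 + P)*(P + x)
H(j, r) = -3/5 (H(j, r) = -3*1/5 = -3/5)
a = -3/5 ≈ -0.60000
R = -2 (R = 6 - 8 = -2)
((a*(-5*2))*v(-4, 0) + R)**2 = ((-(-3)*2)*((-4)**2 + 4*(-4) + 4*0 - 4*0) - 2)**2 = ((-3/5*(-10))*(16 - 16 + 0 + 0) - 2)**2 = (6*0 - 2)**2 = (0 - 2)**2 = (-2)**2 = 4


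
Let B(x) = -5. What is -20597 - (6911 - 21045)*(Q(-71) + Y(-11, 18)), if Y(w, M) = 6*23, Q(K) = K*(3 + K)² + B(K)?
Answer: -4638389511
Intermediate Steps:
Q(K) = -5 + K*(3 + K)² (Q(K) = K*(3 + K)² - 5 = -5 + K*(3 + K)²)
Y(w, M) = 138
-20597 - (6911 - 21045)*(Q(-71) + Y(-11, 18)) = -20597 - (6911 - 21045)*((-5 - 71*(3 - 71)²) + 138) = -20597 - (-14134)*((-5 - 71*(-68)²) + 138) = -20597 - (-14134)*((-5 - 71*4624) + 138) = -20597 - (-14134)*((-5 - 328304) + 138) = -20597 - (-14134)*(-328309 + 138) = -20597 - (-14134)*(-328171) = -20597 - 1*4638368914 = -20597 - 4638368914 = -4638389511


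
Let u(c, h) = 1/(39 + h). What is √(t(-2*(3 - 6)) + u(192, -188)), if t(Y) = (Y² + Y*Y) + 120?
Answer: √4262443/149 ≈ 13.856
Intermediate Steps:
t(Y) = 120 + 2*Y² (t(Y) = (Y² + Y²) + 120 = 2*Y² + 120 = 120 + 2*Y²)
√(t(-2*(3 - 6)) + u(192, -188)) = √((120 + 2*(-2*(3 - 6))²) + 1/(39 - 188)) = √((120 + 2*(-2*(-3))²) + 1/(-149)) = √((120 + 2*6²) - 1/149) = √((120 + 2*36) - 1/149) = √((120 + 72) - 1/149) = √(192 - 1/149) = √(28607/149) = √4262443/149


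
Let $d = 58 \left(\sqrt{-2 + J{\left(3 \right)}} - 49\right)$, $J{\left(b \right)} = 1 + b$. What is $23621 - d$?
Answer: $26463 - 58 \sqrt{2} \approx 26381.0$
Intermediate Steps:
$d = -2842 + 58 \sqrt{2}$ ($d = 58 \left(\sqrt{-2 + \left(1 + 3\right)} - 49\right) = 58 \left(\sqrt{-2 + 4} - 49\right) = 58 \left(\sqrt{2} - 49\right) = 58 \left(-49 + \sqrt{2}\right) = -2842 + 58 \sqrt{2} \approx -2760.0$)
$23621 - d = 23621 - \left(-2842 + 58 \sqrt{2}\right) = 23621 + \left(2842 - 58 \sqrt{2}\right) = 26463 - 58 \sqrt{2}$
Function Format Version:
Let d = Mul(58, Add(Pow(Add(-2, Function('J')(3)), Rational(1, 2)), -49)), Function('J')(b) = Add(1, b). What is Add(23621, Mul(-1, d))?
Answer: Add(26463, Mul(-58, Pow(2, Rational(1, 2)))) ≈ 26381.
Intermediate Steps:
d = Add(-2842, Mul(58, Pow(2, Rational(1, 2)))) (d = Mul(58, Add(Pow(Add(-2, Add(1, 3)), Rational(1, 2)), -49)) = Mul(58, Add(Pow(Add(-2, 4), Rational(1, 2)), -49)) = Mul(58, Add(Pow(2, Rational(1, 2)), -49)) = Mul(58, Add(-49, Pow(2, Rational(1, 2)))) = Add(-2842, Mul(58, Pow(2, Rational(1, 2)))) ≈ -2760.0)
Add(23621, Mul(-1, d)) = Add(23621, Mul(-1, Add(-2842, Mul(58, Pow(2, Rational(1, 2)))))) = Add(23621, Add(2842, Mul(-58, Pow(2, Rational(1, 2))))) = Add(26463, Mul(-58, Pow(2, Rational(1, 2))))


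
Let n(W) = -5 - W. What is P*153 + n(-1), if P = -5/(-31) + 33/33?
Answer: 5384/31 ≈ 173.68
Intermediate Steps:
P = 36/31 (P = -5*(-1/31) + 33*(1/33) = 5/31 + 1 = 36/31 ≈ 1.1613)
P*153 + n(-1) = (36/31)*153 + (-5 - 1*(-1)) = 5508/31 + (-5 + 1) = 5508/31 - 4 = 5384/31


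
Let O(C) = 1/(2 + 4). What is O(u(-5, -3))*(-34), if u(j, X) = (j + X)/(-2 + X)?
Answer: -17/3 ≈ -5.6667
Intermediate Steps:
u(j, X) = (X + j)/(-2 + X)
O(C) = 1/6
O(u(-5, -3))*(-34) = (1/6)*(-34) = -17/3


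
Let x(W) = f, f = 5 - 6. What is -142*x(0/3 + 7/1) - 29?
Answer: 113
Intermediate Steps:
f = -1
x(W) = -1
-142*x(0/3 + 7/1) - 29 = -142*(-1) - 29 = 142 - 29 = 113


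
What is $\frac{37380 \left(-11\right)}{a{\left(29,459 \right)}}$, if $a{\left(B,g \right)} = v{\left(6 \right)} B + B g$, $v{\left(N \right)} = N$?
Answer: $- \frac{27412}{899} \approx -30.492$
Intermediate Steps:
$a{\left(B,g \right)} = 6 B + B g$
$\frac{37380 \left(-11\right)}{a{\left(29,459 \right)}} = \frac{37380 \left(-11\right)}{29 \left(6 + 459\right)} = - \frac{411180}{29 \cdot 465} = - \frac{411180}{13485} = \left(-411180\right) \frac{1}{13485} = - \frac{27412}{899}$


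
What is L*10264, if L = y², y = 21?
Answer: 4526424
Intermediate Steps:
L = 441 (L = 21² = 441)
L*10264 = 441*10264 = 4526424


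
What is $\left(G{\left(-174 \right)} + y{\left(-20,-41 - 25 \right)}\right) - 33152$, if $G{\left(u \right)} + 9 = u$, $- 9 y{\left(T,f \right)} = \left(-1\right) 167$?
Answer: $- \frac{299848}{9} \approx -33316.0$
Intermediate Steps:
$y{\left(T,f \right)} = \frac{167}{9}$ ($y{\left(T,f \right)} = - \frac{\left(-1\right) 167}{9} = \left(- \frac{1}{9}\right) \left(-167\right) = \frac{167}{9}$)
$G{\left(u \right)} = -9 + u$
$\left(G{\left(-174 \right)} + y{\left(-20,-41 - 25 \right)}\right) - 33152 = \left(\left(-9 - 174\right) + \frac{167}{9}\right) - 33152 = \left(-183 + \frac{167}{9}\right) - 33152 = - \frac{1480}{9} - 33152 = - \frac{299848}{9}$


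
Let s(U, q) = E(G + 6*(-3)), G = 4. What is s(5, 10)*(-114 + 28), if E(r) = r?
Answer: 1204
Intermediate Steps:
s(U, q) = -14 (s(U, q) = 4 + 6*(-3) = 4 - 18 = -14)
s(5, 10)*(-114 + 28) = -14*(-114 + 28) = -14*(-86) = 1204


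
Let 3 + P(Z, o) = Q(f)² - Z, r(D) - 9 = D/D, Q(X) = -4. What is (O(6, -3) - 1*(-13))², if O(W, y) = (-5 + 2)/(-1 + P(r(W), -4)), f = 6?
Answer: 529/4 ≈ 132.25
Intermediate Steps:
r(D) = 10 (r(D) = 9 + D/D = 9 + 1 = 10)
P(Z, o) = 13 - Z (P(Z, o) = -3 + ((-4)² - Z) = -3 + (16 - Z) = 13 - Z)
O(W, y) = -3/2 (O(W, y) = (-5 + 2)/(-1 + (13 - 1*10)) = -3/(-1 + (13 - 10)) = -3/(-1 + 3) = -3/2)
(O(6, -3) - 1*(-13))² = (-3/2 - 1*(-13))² = (-3/2 + 13)² = (23/2)² = 529/4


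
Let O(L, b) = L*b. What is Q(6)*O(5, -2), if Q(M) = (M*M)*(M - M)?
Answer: 0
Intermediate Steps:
Q(M) = 0 (Q(M) = M²*0 = 0)
Q(6)*O(5, -2) = 0*(5*(-2)) = 0*(-10) = 0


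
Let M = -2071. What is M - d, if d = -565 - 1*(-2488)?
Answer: -3994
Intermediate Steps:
d = 1923 (d = -565 + 2488 = 1923)
M - d = -2071 - 1*1923 = -2071 - 1923 = -3994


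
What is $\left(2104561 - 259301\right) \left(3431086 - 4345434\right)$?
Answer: $-1687209790480$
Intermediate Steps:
$\left(2104561 - 259301\right) \left(3431086 - 4345434\right) = 1845260 \left(-914348\right) = -1687209790480$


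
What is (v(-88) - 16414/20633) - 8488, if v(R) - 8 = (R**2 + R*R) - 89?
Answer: 142743313/20633 ≈ 6918.2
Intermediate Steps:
v(R) = -81 + 2*R**2 (v(R) = 8 + ((R**2 + R*R) - 89) = 8 + ((R**2 + R**2) - 89) = 8 + (2*R**2 - 89) = 8 + (-89 + 2*R**2) = -81 + 2*R**2)
(v(-88) - 16414/20633) - 8488 = ((-81 + 2*(-88)**2) - 16414/20633) - 8488 = ((-81 + 2*7744) - 16414*1/20633) - 8488 = ((-81 + 15488) - 16414/20633) - 8488 = (15407 - 16414/20633) - 8488 = 317876217/20633 - 8488 = 142743313/20633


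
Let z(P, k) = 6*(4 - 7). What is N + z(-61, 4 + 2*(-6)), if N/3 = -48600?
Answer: -145818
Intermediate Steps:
N = -145800 (N = 3*(-48600) = -145800)
z(P, k) = -18 (z(P, k) = 6*(-3) = -18)
N + z(-61, 4 + 2*(-6)) = -145800 - 18 = -145818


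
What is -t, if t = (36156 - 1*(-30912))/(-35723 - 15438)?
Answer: 67068/51161 ≈ 1.3109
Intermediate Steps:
t = -67068/51161 (t = (36156 + 30912)/(-51161) = 67068*(-1/51161) = -67068/51161 ≈ -1.3109)
-t = -1*(-67068/51161) = 67068/51161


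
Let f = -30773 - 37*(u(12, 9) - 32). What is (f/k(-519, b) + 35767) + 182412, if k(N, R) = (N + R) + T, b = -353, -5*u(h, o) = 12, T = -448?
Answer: 480042967/2200 ≈ 2.1820e+5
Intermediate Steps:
u(h, o) = -12/5 (u(h, o) = -⅕*12 = -12/5)
f = -147501/5 (f = -30773 - 37*(-12/5 - 32) = -30773 - 37*(-172/5) = -30773 + 6364/5 = -147501/5 ≈ -29500.)
k(N, R) = -448 + N + R (k(N, R) = (N + R) - 448 = -448 + N + R)
(f/k(-519, b) + 35767) + 182412 = (-147501/(5*(-448 - 519 - 353)) + 35767) + 182412 = (-147501/5/(-1320) + 35767) + 182412 = (-147501/5*(-1/1320) + 35767) + 182412 = (49167/2200 + 35767) + 182412 = 78736567/2200 + 182412 = 480042967/2200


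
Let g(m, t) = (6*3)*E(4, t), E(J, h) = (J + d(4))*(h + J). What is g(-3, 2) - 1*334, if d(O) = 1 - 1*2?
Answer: -10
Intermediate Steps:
d(O) = -1 (d(O) = 1 - 2 = -1)
E(J, h) = (-1 + J)*(J + h) (E(J, h) = (J - 1)*(h + J) = (-1 + J)*(J + h))
g(m, t) = 216 + 54*t (g(m, t) = (6*3)*(4**2 - 1*4 - t + 4*t) = 18*(16 - 4 - t + 4*t) = 18*(12 + 3*t) = 216 + 54*t)
g(-3, 2) - 1*334 = (216 + 54*2) - 1*334 = (216 + 108) - 334 = 324 - 334 = -10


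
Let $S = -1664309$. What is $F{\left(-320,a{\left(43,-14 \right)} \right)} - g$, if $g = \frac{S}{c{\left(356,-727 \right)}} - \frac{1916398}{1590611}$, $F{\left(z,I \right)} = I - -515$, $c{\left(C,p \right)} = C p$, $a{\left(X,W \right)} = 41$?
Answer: $\frac{20612436513979}{37424474012} \approx 550.77$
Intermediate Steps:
$F{\left(z,I \right)} = 515 + I$ ($F{\left(z,I \right)} = I + 515 = 515 + I$)
$g = \frac{195571036693}{37424474012}$ ($g = - \frac{1664309}{356 \left(-727\right)} - \frac{1916398}{1590611} = - \frac{1664309}{-258812} - \frac{174218}{144601} = \left(-1664309\right) \left(- \frac{1}{258812}\right) - \frac{174218}{144601} = \frac{1664309}{258812} - \frac{174218}{144601} = \frac{195571036693}{37424474012} \approx 5.2258$)
$F{\left(-320,a{\left(43,-14 \right)} \right)} - g = \left(515 + 41\right) - \frac{195571036693}{37424474012} = 556 - \frac{195571036693}{37424474012} = \frac{20612436513979}{37424474012}$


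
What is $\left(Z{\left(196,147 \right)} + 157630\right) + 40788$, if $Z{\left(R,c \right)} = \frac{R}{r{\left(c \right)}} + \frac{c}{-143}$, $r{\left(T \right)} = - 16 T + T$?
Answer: $\frac{1276812643}{6435} \approx 1.9842 \cdot 10^{5}$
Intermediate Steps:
$r{\left(T \right)} = - 15 T$
$Z{\left(R,c \right)} = - \frac{c}{143} - \frac{R}{15 c}$ ($Z{\left(R,c \right)} = \frac{R}{\left(-15\right) c} + \frac{c}{-143} = R \left(- \frac{1}{15 c}\right) + c \left(- \frac{1}{143}\right) = - \frac{R}{15 c} - \frac{c}{143} = - \frac{c}{143} - \frac{R}{15 c}$)
$\left(Z{\left(196,147 \right)} + 157630\right) + 40788 = \left(\left(\left(- \frac{1}{143}\right) 147 - \frac{196}{15 \cdot 147}\right) + 157630\right) + 40788 = \left(\left(- \frac{147}{143} - \frac{196}{15} \cdot \frac{1}{147}\right) + 157630\right) + 40788 = \left(\left(- \frac{147}{143} - \frac{4}{45}\right) + 157630\right) + 40788 = \left(- \frac{7187}{6435} + 157630\right) + 40788 = \frac{1014341863}{6435} + 40788 = \frac{1276812643}{6435}$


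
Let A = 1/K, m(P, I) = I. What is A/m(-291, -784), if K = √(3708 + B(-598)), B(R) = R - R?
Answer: -√103/484512 ≈ -2.0947e-5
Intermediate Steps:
B(R) = 0
K = 6*√103 (K = √(3708 + 0) = √3708 = 6*√103 ≈ 60.893)
A = √103/618 (A = 1/(6*√103) = √103/618 ≈ 0.016422)
A/m(-291, -784) = (√103/618)/(-784) = (√103/618)*(-1/784) = -√103/484512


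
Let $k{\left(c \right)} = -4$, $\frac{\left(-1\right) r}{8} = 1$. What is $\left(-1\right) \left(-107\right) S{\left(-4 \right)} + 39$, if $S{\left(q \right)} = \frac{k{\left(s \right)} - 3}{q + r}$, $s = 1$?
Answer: $\frac{1217}{12} \approx 101.42$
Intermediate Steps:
$r = -8$ ($r = \left(-8\right) 1 = -8$)
$S{\left(q \right)} = - \frac{7}{-8 + q}$ ($S{\left(q \right)} = \frac{-4 - 3}{q - 8} = - \frac{7}{-8 + q}$)
$\left(-1\right) \left(-107\right) S{\left(-4 \right)} + 39 = \left(-1\right) \left(-107\right) \left(- \frac{7}{-8 - 4}\right) + 39 = 107 \left(- \frac{7}{-12}\right) + 39 = 107 \left(\left(-7\right) \left(- \frac{1}{12}\right)\right) + 39 = 107 \cdot \frac{7}{12} + 39 = \frac{749}{12} + 39 = \frac{1217}{12}$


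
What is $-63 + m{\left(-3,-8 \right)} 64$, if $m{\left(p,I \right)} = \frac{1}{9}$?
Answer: $- \frac{503}{9} \approx -55.889$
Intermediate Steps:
$m{\left(p,I \right)} = \frac{1}{9}$
$-63 + m{\left(-3,-8 \right)} 64 = -63 + \frac{1}{9} \cdot 64 = -63 + \frac{64}{9} = - \frac{503}{9}$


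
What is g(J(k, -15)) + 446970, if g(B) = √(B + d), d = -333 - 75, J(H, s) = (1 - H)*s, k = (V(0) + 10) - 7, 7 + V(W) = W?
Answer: 446970 + I*√483 ≈ 4.4697e+5 + 21.977*I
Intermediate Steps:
V(W) = -7 + W
k = -4 (k = ((-7 + 0) + 10) - 7 = (-7 + 10) - 7 = 3 - 7 = -4)
J(H, s) = s*(1 - H)
d = -408
g(B) = √(-408 + B) (g(B) = √(B - 408) = √(-408 + B))
g(J(k, -15)) + 446970 = √(-408 - 15*(1 - 1*(-4))) + 446970 = √(-408 - 15*(1 + 4)) + 446970 = √(-408 - 15*5) + 446970 = √(-408 - 75) + 446970 = √(-483) + 446970 = I*√483 + 446970 = 446970 + I*√483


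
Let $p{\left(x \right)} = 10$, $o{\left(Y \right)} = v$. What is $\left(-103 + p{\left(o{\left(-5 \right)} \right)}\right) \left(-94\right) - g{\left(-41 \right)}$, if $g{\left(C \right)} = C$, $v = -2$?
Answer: $8783$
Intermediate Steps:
$o{\left(Y \right)} = -2$
$\left(-103 + p{\left(o{\left(-5 \right)} \right)}\right) \left(-94\right) - g{\left(-41 \right)} = \left(-103 + 10\right) \left(-94\right) - -41 = \left(-93\right) \left(-94\right) + 41 = 8742 + 41 = 8783$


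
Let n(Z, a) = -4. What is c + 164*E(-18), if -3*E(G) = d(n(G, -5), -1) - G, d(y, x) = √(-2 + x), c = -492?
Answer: -1476 - 164*I*√3/3 ≈ -1476.0 - 94.685*I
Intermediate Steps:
E(G) = G/3 - I*√3/3 (E(G) = -(√(-2 - 1) - G)/3 = -(√(-3) - G)/3 = -(I*√3 - G)/3 = -(-G + I*√3)/3 = G/3 - I*√3/3)
c + 164*E(-18) = -492 + 164*((⅓)*(-18) - I*√3/3) = -492 + 164*(-6 - I*√3/3) = -492 + (-984 - 164*I*√3/3) = -1476 - 164*I*√3/3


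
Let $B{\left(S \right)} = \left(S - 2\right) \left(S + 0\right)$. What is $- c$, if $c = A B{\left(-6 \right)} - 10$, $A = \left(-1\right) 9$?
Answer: $442$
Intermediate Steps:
$B{\left(S \right)} = S \left(-2 + S\right)$ ($B{\left(S \right)} = \left(-2 + S\right) S = S \left(-2 + S\right)$)
$A = -9$
$c = -442$ ($c = - 9 \left(- 6 \left(-2 - 6\right)\right) - 10 = - 9 \left(\left(-6\right) \left(-8\right)\right) - 10 = \left(-9\right) 48 - 10 = -432 - 10 = -442$)
$- c = \left(-1\right) \left(-442\right) = 442$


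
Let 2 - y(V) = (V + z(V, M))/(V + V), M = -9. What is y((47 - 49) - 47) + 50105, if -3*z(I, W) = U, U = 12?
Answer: 4910433/98 ≈ 50106.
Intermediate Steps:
z(I, W) = -4 (z(I, W) = -1/3*12 = -4)
y(V) = 2 - (-4 + V)/(2*V) (y(V) = 2 - (V - 4)/(V + V) = 2 - (-4 + V)/(2*V))
y((47 - 49) - 47) + 50105 = (3/2 + 2/((47 - 49) - 47)) + 50105 = (3/2 + 2/(-2 - 47)) + 50105 = (3/2 + 2/(-49)) + 50105 = (3/2 + 2*(-1/49)) + 50105 = (3/2 - 2/49) + 50105 = 143/98 + 50105 = 4910433/98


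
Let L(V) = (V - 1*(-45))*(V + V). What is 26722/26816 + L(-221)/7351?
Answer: 1141251847/98562208 ≈ 11.579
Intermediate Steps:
L(V) = 2*V*(45 + V) (L(V) = (V + 45)*(2*V) = (45 + V)*(2*V) = 2*V*(45 + V))
26722/26816 + L(-221)/7351 = 26722/26816 + (2*(-221)*(45 - 221))/7351 = 26722*(1/26816) + (2*(-221)*(-176))*(1/7351) = 13361/13408 + 77792*(1/7351) = 13361/13408 + 77792/7351 = 1141251847/98562208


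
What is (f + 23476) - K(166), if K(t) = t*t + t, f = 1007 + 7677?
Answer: 4438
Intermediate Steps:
f = 8684
K(t) = t + t² (K(t) = t² + t = t + t²)
(f + 23476) - K(166) = (8684 + 23476) - 166*(1 + 166) = 32160 - 166*167 = 32160 - 1*27722 = 32160 - 27722 = 4438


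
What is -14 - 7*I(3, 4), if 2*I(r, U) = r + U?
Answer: -77/2 ≈ -38.500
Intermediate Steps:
I(r, U) = U/2 + r/2 (I(r, U) = (r + U)/2 = (U + r)/2 = U/2 + r/2)
-14 - 7*I(3, 4) = -14 - 7*((1/2)*4 + (1/2)*3) = -14 - 7*(2 + 3/2) = -14 - 7*7/2 = -14 - 49/2 = -77/2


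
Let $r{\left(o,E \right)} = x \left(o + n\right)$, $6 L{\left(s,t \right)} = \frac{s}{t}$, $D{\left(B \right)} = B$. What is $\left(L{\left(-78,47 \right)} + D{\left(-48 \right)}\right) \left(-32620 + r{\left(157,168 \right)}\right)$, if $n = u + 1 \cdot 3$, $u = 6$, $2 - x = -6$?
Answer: $\frac{71001548}{47} \approx 1.5107 \cdot 10^{6}$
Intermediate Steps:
$x = 8$ ($x = 2 - -6 = 2 + 6 = 8$)
$L{\left(s,t \right)} = \frac{s}{6 t}$ ($L{\left(s,t \right)} = \frac{s \frac{1}{t}}{6} = \frac{s}{6 t}$)
$n = 9$ ($n = 6 + 1 \cdot 3 = 6 + 3 = 9$)
$r{\left(o,E \right)} = 72 + 8 o$ ($r{\left(o,E \right)} = 8 \left(o + 9\right) = 8 \left(9 + o\right) = 72 + 8 o$)
$\left(L{\left(-78,47 \right)} + D{\left(-48 \right)}\right) \left(-32620 + r{\left(157,168 \right)}\right) = \left(\frac{1}{6} \left(-78\right) \frac{1}{47} - 48\right) \left(-32620 + \left(72 + 8 \cdot 157\right)\right) = \left(\frac{1}{6} \left(-78\right) \frac{1}{47} - 48\right) \left(-32620 + \left(72 + 1256\right)\right) = \left(- \frac{13}{47} - 48\right) \left(-32620 + 1328\right) = \left(- \frac{2269}{47}\right) \left(-31292\right) = \frac{71001548}{47}$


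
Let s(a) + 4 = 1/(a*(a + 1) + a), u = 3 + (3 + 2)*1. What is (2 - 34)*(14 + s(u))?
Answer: -1602/5 ≈ -320.40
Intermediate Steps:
u = 8 (u = 3 + 5*1 = 3 + 5 = 8)
s(a) = -4 + 1/(a + a*(1 + a)) (s(a) = -4 + 1/(a*(a + 1) + a) = -4 + 1/(a*(1 + a) + a) = -4 + 1/(a + a*(1 + a)))
(2 - 34)*(14 + s(u)) = (2 - 34)*(14 + (1 - 8*8 - 4*8**2)/(8*(2 + 8))) = -32*(14 + (1/8)*(1 - 64 - 4*64)/10) = -32*(14 + (1/8)*(1/10)*(1 - 64 - 256)) = -32*(14 + (1/8)*(1/10)*(-319)) = -32*(14 - 319/80) = -32*801/80 = -1602/5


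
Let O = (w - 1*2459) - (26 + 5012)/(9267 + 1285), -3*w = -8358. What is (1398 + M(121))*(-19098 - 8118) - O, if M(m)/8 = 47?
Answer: -254733249517/5276 ≈ -4.8282e+7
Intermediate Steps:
w = 2786 (w = -⅓*(-8358) = 2786)
M(m) = 376 (M(m) = 8*47 = 376)
O = 1722733/5276 (O = (2786 - 1*2459) - (26 + 5012)/(9267 + 1285) = (2786 - 2459) - 5038/10552 = 327 - 5038/10552 = 327 - 1*2519/5276 = 327 - 2519/5276 = 1722733/5276 ≈ 326.52)
(1398 + M(121))*(-19098 - 8118) - O = (1398 + 376)*(-19098 - 8118) - 1*1722733/5276 = 1774*(-27216) - 1722733/5276 = -48281184 - 1722733/5276 = -254733249517/5276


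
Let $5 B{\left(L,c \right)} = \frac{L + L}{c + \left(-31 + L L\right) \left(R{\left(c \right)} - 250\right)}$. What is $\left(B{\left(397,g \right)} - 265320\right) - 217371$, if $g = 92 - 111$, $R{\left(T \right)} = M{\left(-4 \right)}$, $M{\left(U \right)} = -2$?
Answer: $- \frac{95837513677919}{198548375} \approx -4.8269 \cdot 10^{5}$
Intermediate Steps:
$R{\left(T \right)} = -2$
$g = -19$
$B{\left(L,c \right)} = \frac{2 L}{5 \left(7812 + c - 252 L^{2}\right)}$ ($B{\left(L,c \right)} = \frac{\left(L + L\right) \frac{1}{c + \left(-31 + L L\right) \left(-2 - 250\right)}}{5} = \frac{2 L \frac{1}{c + \left(-31 + L^{2}\right) \left(-252\right)}}{5} = \frac{2 L \frac{1}{c - \left(-7812 + 252 L^{2}\right)}}{5} = \frac{2 L \frac{1}{7812 + c - 252 L^{2}}}{5} = \frac{2 L}{5 \left(7812 + c - 252 L^{2}\right)}$)
$\left(B{\left(397,g \right)} - 265320\right) - 217371 = \left(\frac{2}{5} \cdot 397 \frac{1}{7812 - 19 - 252 \cdot 397^{2}} - 265320\right) - 217371 = \left(\frac{2}{5} \cdot 397 \frac{1}{7812 - 19 - 39717468} - 265320\right) - 217371 = \left(\frac{2}{5} \cdot 397 \frac{1}{-39709675} - 265320\right) - 217371 = \left(\frac{2}{5} \cdot 397 \left(- \frac{1}{39709675}\right) - 265320\right) - 217371 = \left(- \frac{794}{198548375} - 265320\right) - 217371 = - \frac{52678854855794}{198548375} - 217371 = - \frac{95837513677919}{198548375}$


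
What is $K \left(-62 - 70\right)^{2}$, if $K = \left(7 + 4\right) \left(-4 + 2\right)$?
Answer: $-383328$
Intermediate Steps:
$K = -22$ ($K = 11 \left(-2\right) = -22$)
$K \left(-62 - 70\right)^{2} = - 22 \left(-62 - 70\right)^{2} = - 22 \left(-132\right)^{2} = \left(-22\right) 17424 = -383328$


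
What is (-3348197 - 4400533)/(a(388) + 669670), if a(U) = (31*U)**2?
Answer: -3874365/72671227 ≈ -0.053314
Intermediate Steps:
a(U) = 961*U**2
(-3348197 - 4400533)/(a(388) + 669670) = (-3348197 - 4400533)/(961*388**2 + 669670) = -7748730/(961*150544 + 669670) = -7748730/(144672784 + 669670) = -7748730/145342454 = -7748730*1/145342454 = -3874365/72671227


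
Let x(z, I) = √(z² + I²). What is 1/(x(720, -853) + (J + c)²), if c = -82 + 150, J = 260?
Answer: 107584/11573071047 - √1246009/11573071047 ≈ 9.1996e-6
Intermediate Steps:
c = 68
x(z, I) = √(I² + z²)
1/(x(720, -853) + (J + c)²) = 1/(√((-853)² + 720²) + (260 + 68)²) = 1/(√(727609 + 518400) + 328²) = 1/(√1246009 + 107584) = 1/(107584 + √1246009)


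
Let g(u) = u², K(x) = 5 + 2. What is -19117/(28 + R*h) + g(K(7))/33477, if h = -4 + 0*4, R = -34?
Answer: -639971773/5490228 ≈ -116.57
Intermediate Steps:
K(x) = 7
h = -4 (h = -4 + 0 = -4)
-19117/(28 + R*h) + g(K(7))/33477 = -19117/(28 - 34*(-4)) + 7²/33477 = -19117/(28 + 136) + 49*(1/33477) = -19117/164 + 49/33477 = -639971773/5490228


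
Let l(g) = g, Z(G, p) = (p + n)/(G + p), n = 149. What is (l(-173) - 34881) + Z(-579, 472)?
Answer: -3751399/107 ≈ -35060.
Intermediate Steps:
Z(G, p) = (149 + p)/(G + p) (Z(G, p) = (p + 149)/(G + p) = (149 + p)/(G + p))
(l(-173) - 34881) + Z(-579, 472) = (-173 - 34881) + (149 + 472)/(-579 + 472) = -35054 + 621/(-107) = -35054 - 1/107*621 = -35054 - 621/107 = -3751399/107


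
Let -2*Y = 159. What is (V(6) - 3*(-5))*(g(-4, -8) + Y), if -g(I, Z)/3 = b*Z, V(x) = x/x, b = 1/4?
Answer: -1176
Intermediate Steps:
b = 1/4 ≈ 0.25000
V(x) = 1
g(I, Z) = -3*Z/4
Y = -159/2 (Y = -1/2*159 = -159/2 ≈ -79.500)
(V(6) - 3*(-5))*(g(-4, -8) + Y) = (1 - 3*(-5))*(-3/4*(-8) - 159/2) = (1 + 15)*(6 - 159/2) = 16*(-147/2) = -1176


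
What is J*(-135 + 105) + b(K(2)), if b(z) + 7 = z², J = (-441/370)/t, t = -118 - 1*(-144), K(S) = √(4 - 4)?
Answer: -5411/962 ≈ -5.6247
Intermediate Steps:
K(S) = 0 (K(S) = √0 = 0)
t = 26 (t = -118 + 144 = 26)
J = -441/9620 (J = -441/370/26 = -441*1/370*(1/26) = -441/370*1/26 = -441/9620 ≈ -0.045842)
b(z) = -7 + z²
J*(-135 + 105) + b(K(2)) = -441*(-135 + 105)/9620 + (-7 + 0²) = -441/9620*(-30) + (-7 + 0) = 1323/962 - 7 = -5411/962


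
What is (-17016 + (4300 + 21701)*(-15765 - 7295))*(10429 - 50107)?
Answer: 23790931815528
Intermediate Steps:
(-17016 + (4300 + 21701)*(-15765 - 7295))*(10429 - 50107) = (-17016 + 26001*(-23060))*(-39678) = (-17016 - 599583060)*(-39678) = -599600076*(-39678) = 23790931815528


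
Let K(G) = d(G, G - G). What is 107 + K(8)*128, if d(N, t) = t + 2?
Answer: 363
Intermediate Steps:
d(N, t) = 2 + t
K(G) = 2 (K(G) = 2 + (G - G) = 2 + 0 = 2)
107 + K(8)*128 = 107 + 2*128 = 107 + 256 = 363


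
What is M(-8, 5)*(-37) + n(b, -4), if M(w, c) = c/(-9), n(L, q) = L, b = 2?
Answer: 203/9 ≈ 22.556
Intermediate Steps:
M(w, c) = -c/9 (M(w, c) = c*(-⅑) = -c/9)
M(-8, 5)*(-37) + n(b, -4) = -⅑*5*(-37) + 2 = -5/9*(-37) + 2 = 185/9 + 2 = 203/9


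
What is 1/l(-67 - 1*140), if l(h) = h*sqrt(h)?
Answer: I*sqrt(23)/14283 ≈ 0.00033577*I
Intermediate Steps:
l(h) = h**(3/2)
1/l(-67 - 1*140) = 1/((-67 - 1*140)**(3/2)) = 1/((-67 - 140)**(3/2)) = 1/((-207)**(3/2)) = 1/(-621*I*sqrt(23)) = I*sqrt(23)/14283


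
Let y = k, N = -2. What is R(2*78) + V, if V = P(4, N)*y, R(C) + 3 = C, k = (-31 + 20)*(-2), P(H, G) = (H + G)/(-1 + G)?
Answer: 415/3 ≈ 138.33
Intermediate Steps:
P(H, G) = (G + H)/(-1 + G)
k = 22 (k = -11*(-2) = 22)
y = 22
R(C) = -3 + C
V = -44/3 (V = ((-2 + 4)/(-1 - 2))*22 = (2/(-3))*22 = -1/3*2*22 = -2/3*22 = -44/3 ≈ -14.667)
R(2*78) + V = (-3 + 2*78) - 44/3 = (-3 + 156) - 44/3 = 153 - 44/3 = 415/3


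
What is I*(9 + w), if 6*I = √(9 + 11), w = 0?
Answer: 3*√5 ≈ 6.7082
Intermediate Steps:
I = √5/3 (I = √(9 + 11)/6 = √20/6 = (2*√5)/6 = √5/3 ≈ 0.74536)
I*(9 + w) = (√5/3)*(9 + 0) = (√5/3)*9 = 3*√5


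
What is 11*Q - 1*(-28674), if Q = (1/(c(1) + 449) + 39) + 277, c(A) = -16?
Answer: 13920961/433 ≈ 32150.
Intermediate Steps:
Q = 136829/433 (Q = (1/(-16 + 449) + 39) + 277 = (1/433 + 39) + 277 = 16888/433 + 277 = 136829/433 ≈ 316.00)
11*Q - 1*(-28674) = 11*(136829/433) - 1*(-28674) = 1505119/433 + 28674 = 13920961/433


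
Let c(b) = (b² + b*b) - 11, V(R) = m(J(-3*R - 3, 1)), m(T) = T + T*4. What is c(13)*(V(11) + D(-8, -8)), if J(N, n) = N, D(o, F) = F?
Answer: -61476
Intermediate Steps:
m(T) = 5*T (m(T) = T + 4*T = 5*T)
V(R) = -15 - 15*R (V(R) = 5*(-3*R - 3) = 5*(-3 - 3*R) = -15 - 15*R)
c(b) = -11 + 2*b² (c(b) = (b² + b²) - 11 = 2*b² - 11 = -11 + 2*b²)
c(13)*(V(11) + D(-8, -8)) = (-11 + 2*13²)*((-15 - 15*11) - 8) = (-11 + 2*169)*((-15 - 165) - 8) = (-11 + 338)*(-180 - 8) = 327*(-188) = -61476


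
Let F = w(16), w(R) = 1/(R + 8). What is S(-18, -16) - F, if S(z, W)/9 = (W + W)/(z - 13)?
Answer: 6881/744 ≈ 9.2487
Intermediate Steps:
w(R) = 1/(8 + R)
F = 1/24 (F = 1/(8 + 16) = 1/24 ≈ 0.041667)
S(z, W) = 18*W/(-13 + z) (S(z, W) = 9*((W + W)/(z - 13)) = 9*((2*W)/(-13 + z)) = 9*(2*W/(-13 + z)) = 18*W/(-13 + z))
S(-18, -16) - F = 18*(-16)/(-13 - 18) - 1*1/24 = 18*(-16)/(-31) - 1/24 = 18*(-16)*(-1/31) - 1/24 = 288/31 - 1/24 = 6881/744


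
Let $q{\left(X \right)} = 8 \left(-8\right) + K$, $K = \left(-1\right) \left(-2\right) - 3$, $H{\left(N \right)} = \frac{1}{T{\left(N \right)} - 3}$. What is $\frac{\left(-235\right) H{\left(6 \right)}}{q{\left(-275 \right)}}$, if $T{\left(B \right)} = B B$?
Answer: $\frac{47}{429} \approx 0.10956$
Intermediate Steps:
$T{\left(B \right)} = B^{2}$
$H{\left(N \right)} = \frac{1}{-3 + N^{2}}$ ($H{\left(N \right)} = \frac{1}{N^{2} - 3} = \frac{1}{-3 + N^{2}}$)
$K = -1$ ($K = 2 - 3 = -1$)
$q{\left(X \right)} = -65$ ($q{\left(X \right)} = 8 \left(-8\right) - 1 = -64 - 1 = -65$)
$\frac{\left(-235\right) H{\left(6 \right)}}{q{\left(-275 \right)}} = \frac{\left(-235\right) \frac{1}{-3 + 6^{2}}}{-65} = - \frac{235}{-3 + 36} \left(- \frac{1}{65}\right) = - \frac{235}{33} \left(- \frac{1}{65}\right) = \left(-235\right) \frac{1}{33} \left(- \frac{1}{65}\right) = \left(- \frac{235}{33}\right) \left(- \frac{1}{65}\right) = \frac{47}{429}$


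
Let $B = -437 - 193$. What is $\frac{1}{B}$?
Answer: $- \frac{1}{630} \approx -0.0015873$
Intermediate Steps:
$B = -630$
$\frac{1}{B} = \frac{1}{-630} = - \frac{1}{630}$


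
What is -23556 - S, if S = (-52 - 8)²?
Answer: -27156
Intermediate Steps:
S = 3600 (S = (-60)² = 3600)
-23556 - S = -23556 - 1*3600 = -23556 - 3600 = -27156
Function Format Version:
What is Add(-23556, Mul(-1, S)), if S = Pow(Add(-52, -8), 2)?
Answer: -27156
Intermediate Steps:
S = 3600 (S = Pow(-60, 2) = 3600)
Add(-23556, Mul(-1, S)) = Add(-23556, Mul(-1, 3600)) = Add(-23556, -3600) = -27156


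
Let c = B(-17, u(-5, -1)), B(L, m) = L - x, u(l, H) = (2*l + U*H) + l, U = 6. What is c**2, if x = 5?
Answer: 484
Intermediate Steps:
u(l, H) = 3*l + 6*H (u(l, H) = (2*l + 6*H) + l = 3*l + 6*H)
B(L, m) = -5 + L (B(L, m) = L - 1*5 = L - 5 = -5 + L)
c = -22 (c = -5 - 17 = -22)
c**2 = (-22)**2 = 484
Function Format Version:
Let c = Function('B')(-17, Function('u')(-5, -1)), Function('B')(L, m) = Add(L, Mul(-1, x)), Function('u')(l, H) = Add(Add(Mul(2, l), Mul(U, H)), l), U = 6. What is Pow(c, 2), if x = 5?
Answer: 484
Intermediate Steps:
Function('u')(l, H) = Add(Mul(3, l), Mul(6, H)) (Function('u')(l, H) = Add(Add(Mul(2, l), Mul(6, H)), l) = Add(Mul(3, l), Mul(6, H)))
Function('B')(L, m) = Add(-5, L) (Function('B')(L, m) = Add(L, Mul(-1, 5)) = Add(L, -5) = Add(-5, L))
c = -22 (c = Add(-5, -17) = -22)
Pow(c, 2) = Pow(-22, 2) = 484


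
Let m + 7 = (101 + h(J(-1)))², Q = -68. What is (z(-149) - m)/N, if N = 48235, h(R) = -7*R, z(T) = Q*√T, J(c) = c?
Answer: -11657/48235 - 68*I*√149/48235 ≈ -0.24167 - 0.017208*I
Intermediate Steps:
z(T) = -68*√T
m = 11657 (m = -7 + (101 - 7*(-1))² = -7 + (101 + 7)² = -7 + 108² = -7 + 11664 = 11657)
(z(-149) - m)/N = (-68*I*√149 - 1*11657)/48235 = (-68*I*√149 - 11657)*(1/48235) = (-11657 - 68*I*√149)*(1/48235) = -11657/48235 - 68*I*√149/48235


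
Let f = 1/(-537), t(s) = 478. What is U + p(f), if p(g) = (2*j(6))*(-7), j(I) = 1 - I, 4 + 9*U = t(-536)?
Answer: 368/3 ≈ 122.67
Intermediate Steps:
f = -1/537 ≈ -0.0018622
U = 158/3 (U = -4/9 + (1/9)*478 = -4/9 + 478/9 = 158/3 ≈ 52.667)
p(g) = 70 (p(g) = (2*(1 - 1*6))*(-7) = (2*(1 - 6))*(-7) = (2*(-5))*(-7) = -10*(-7) = 70)
U + p(f) = 158/3 + 70 = 368/3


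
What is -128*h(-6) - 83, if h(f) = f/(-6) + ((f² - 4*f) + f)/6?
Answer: -1363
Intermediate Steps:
h(f) = -2*f/3 + f²/6 (h(f) = f*(-⅙) + (f² - 3*f)*(⅙) = -f/6 + (-f/2 + f²/6) = -2*f/3 + f²/6)
-128*h(-6) - 83 = -64*(-6)*(-4 - 6)/3 - 83 = -64*(-6)*(-10)/3 - 83 = -128*10 - 83 = -1280 - 83 = -1363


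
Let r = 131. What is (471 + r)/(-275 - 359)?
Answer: -301/317 ≈ -0.94953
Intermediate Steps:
(471 + r)/(-275 - 359) = (471 + 131)/(-275 - 359) = 602/(-634) = 602*(-1/634) = -301/317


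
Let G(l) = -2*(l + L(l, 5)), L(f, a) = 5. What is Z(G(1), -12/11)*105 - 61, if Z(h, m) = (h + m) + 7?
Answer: -7706/11 ≈ -700.54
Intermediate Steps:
G(l) = -10 - 2*l (G(l) = -2*(l + 5) = -2*(5 + l) = -10 - 2*l)
Z(h, m) = 7 + h + m
Z(G(1), -12/11)*105 - 61 = (7 + (-10 - 2*1) - 12/11)*105 - 61 = (7 + (-10 - 2) - 12*1/11)*105 - 61 = (7 - 12 - 12/11)*105 - 61 = -67/11*105 - 61 = -7035/11 - 61 = -7706/11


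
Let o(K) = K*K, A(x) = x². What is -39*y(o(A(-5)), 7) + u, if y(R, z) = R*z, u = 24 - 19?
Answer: -170620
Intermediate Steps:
u = 5
o(K) = K²
-39*y(o(A(-5)), 7) + u = -39*((-5)²)²*7 + 5 = -39*25²*7 + 5 = -24375*7 + 5 = -39*4375 + 5 = -170625 + 5 = -170620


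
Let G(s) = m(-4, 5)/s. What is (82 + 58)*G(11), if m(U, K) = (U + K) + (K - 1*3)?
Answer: 420/11 ≈ 38.182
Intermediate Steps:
m(U, K) = -3 + U + 2*K (m(U, K) = (K + U) + (K - 3) = (K + U) + (-3 + K) = -3 + U + 2*K)
G(s) = 3/s (G(s) = (-3 - 4 + 2*5)/s = (-3 - 4 + 10)/s = 3/s)
(82 + 58)*G(11) = (82 + 58)*(3/11) = 140*(3*(1/11)) = 140*(3/11) = 420/11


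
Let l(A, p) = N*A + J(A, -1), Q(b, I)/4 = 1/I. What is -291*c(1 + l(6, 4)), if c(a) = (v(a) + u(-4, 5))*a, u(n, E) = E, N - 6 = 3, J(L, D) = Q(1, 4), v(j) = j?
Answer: -994056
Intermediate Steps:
Q(b, I) = 4/I
J(L, D) = 1 (J(L, D) = 4/4 = 4*(¼) = 1)
N = 9 (N = 6 + 3 = 9)
l(A, p) = 1 + 9*A (l(A, p) = 9*A + 1 = 1 + 9*A)
c(a) = a*(5 + a) (c(a) = (a + 5)*a = (5 + a)*a = a*(5 + a))
-291*c(1 + l(6, 4)) = -291*(1 + (1 + 9*6))*(5 + (1 + (1 + 9*6))) = -291*(1 + (1 + 54))*(5 + (1 + (1 + 54))) = -291*(1 + 55)*(5 + (1 + 55)) = -16296*(5 + 56) = -16296*61 = -291*3416 = -994056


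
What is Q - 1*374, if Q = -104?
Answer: -478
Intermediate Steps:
Q - 1*374 = -104 - 1*374 = -104 - 374 = -478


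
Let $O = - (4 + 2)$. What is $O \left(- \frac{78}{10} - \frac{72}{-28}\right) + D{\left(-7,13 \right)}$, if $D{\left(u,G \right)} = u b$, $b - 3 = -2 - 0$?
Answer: $\frac{853}{35} \approx 24.371$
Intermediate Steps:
$O = -6$ ($O = \left(-1\right) 6 = -6$)
$b = 1$ ($b = 3 - 2 = 1$)
$D{\left(u,G \right)} = u$ ($D{\left(u,G \right)} = u 1 = u$)
$O \left(- \frac{78}{10} - \frac{72}{-28}\right) + D{\left(-7,13 \right)} = - 6 \left(- \frac{78}{10} - \frac{72}{-28}\right) - 7 = - 6 \left(\left(-78\right) \frac{1}{10} - - \frac{18}{7}\right) - 7 = - 6 \left(- \frac{39}{5} + \frac{18}{7}\right) - 7 = \left(-6\right) \left(- \frac{183}{35}\right) - 7 = \frac{1098}{35} - 7 = \frac{853}{35}$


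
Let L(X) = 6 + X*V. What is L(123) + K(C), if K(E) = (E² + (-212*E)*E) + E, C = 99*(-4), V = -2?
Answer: -33088812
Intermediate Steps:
L(X) = 6 - 2*X (L(X) = 6 + X*(-2) = 6 - 2*X)
C = -396
K(E) = E - 211*E² (K(E) = (E² - 212*E²) + E = -211*E² + E = E - 211*E²)
L(123) + K(C) = (6 - 2*123) - 396*(1 - 211*(-396)) = (6 - 246) - 396*(1 + 83556) = -240 - 396*83557 = -240 - 33088572 = -33088812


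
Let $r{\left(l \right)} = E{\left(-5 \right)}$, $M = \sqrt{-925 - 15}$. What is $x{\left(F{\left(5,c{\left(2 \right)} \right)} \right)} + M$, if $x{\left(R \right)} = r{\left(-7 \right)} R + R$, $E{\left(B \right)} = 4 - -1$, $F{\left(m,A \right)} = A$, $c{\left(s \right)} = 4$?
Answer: $24 + 2 i \sqrt{235} \approx 24.0 + 30.659 i$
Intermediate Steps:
$M = 2 i \sqrt{235}$ ($M = \sqrt{-940} = 2 i \sqrt{235} \approx 30.659 i$)
$E{\left(B \right)} = 5$ ($E{\left(B \right)} = 4 + 1 = 5$)
$r{\left(l \right)} = 5$
$x{\left(R \right)} = 6 R$ ($x{\left(R \right)} = 5 R + R = 6 R$)
$x{\left(F{\left(5,c{\left(2 \right)} \right)} \right)} + M = 6 \cdot 4 + 2 i \sqrt{235} = 24 + 2 i \sqrt{235}$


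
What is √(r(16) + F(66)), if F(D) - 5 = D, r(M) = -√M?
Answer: √67 ≈ 8.1853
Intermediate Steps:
F(D) = 5 + D
√(r(16) + F(66)) = √(-√16 + (5 + 66)) = √(-1*4 + 71) = √(-4 + 71) = √67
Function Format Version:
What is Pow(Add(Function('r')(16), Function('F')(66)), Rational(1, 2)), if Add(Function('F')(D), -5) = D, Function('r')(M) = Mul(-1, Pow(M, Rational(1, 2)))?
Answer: Pow(67, Rational(1, 2)) ≈ 8.1853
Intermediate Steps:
Function('F')(D) = Add(5, D)
Pow(Add(Function('r')(16), Function('F')(66)), Rational(1, 2)) = Pow(Add(Mul(-1, Pow(16, Rational(1, 2))), Add(5, 66)), Rational(1, 2)) = Pow(Add(Mul(-1, 4), 71), Rational(1, 2)) = Pow(Add(-4, 71), Rational(1, 2)) = Pow(67, Rational(1, 2))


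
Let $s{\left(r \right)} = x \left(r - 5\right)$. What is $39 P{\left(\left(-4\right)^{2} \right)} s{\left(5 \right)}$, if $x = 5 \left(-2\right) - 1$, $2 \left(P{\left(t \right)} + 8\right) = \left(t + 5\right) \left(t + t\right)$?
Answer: $0$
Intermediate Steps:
$P{\left(t \right)} = -8 + t \left(5 + t\right)$ ($P{\left(t \right)} = -8 + \frac{\left(t + 5\right) \left(t + t\right)}{2} = -8 + \frac{\left(5 + t\right) 2 t}{2} = -8 + \frac{2 t \left(5 + t\right)}{2} = -8 + t \left(5 + t\right)$)
$x = -11$ ($x = -10 - 1 = -11$)
$s{\left(r \right)} = 55 - 11 r$ ($s{\left(r \right)} = - 11 \left(r - 5\right) = - 11 \left(-5 + r\right) = 55 - 11 r$)
$39 P{\left(\left(-4\right)^{2} \right)} s{\left(5 \right)} = 39 \left(-8 + \left(\left(-4\right)^{2}\right)^{2} + 5 \left(-4\right)^{2}\right) \left(55 - 55\right) = 39 \left(-8 + 16^{2} + 5 \cdot 16\right) \left(55 - 55\right) = 39 \left(-8 + 256 + 80\right) 0 = 39 \cdot 328 \cdot 0 = 12792 \cdot 0 = 0$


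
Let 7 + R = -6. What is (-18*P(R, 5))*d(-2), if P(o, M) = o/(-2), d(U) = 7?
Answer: -819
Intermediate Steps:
R = -13 (R = -7 - 6 = -13)
P(o, M) = -o/2 (P(o, M) = o*(-½) = -o/2)
(-18*P(R, 5))*d(-2) = -(-9)*(-13)*7 = -18*13/2*7 = -117*7 = -819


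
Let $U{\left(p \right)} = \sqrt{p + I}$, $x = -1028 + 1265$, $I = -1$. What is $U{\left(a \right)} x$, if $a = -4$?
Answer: $237 i \sqrt{5} \approx 529.95 i$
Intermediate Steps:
$x = 237$
$U{\left(p \right)} = \sqrt{-1 + p}$ ($U{\left(p \right)} = \sqrt{p - 1} = \sqrt{-1 + p}$)
$U{\left(a \right)} x = \sqrt{-1 - 4} \cdot 237 = \sqrt{-5} \cdot 237 = i \sqrt{5} \cdot 237 = 237 i \sqrt{5}$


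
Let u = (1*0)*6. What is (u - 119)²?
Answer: 14161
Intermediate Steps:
u = 0 (u = 0*6 = 0)
(u - 119)² = (0 - 119)² = (-119)² = 14161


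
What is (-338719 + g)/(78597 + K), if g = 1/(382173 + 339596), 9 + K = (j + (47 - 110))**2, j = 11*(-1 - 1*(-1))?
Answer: -244476873910/59587083333 ≈ -4.1029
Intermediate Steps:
j = 0 (j = 11*(-1 + 1) = 11*0 = 0)
K = 3960 (K = -9 + (0 + (47 - 110))**2 = -9 + (0 - 63)**2 = -9 + (-63)**2 = -9 + 3969 = 3960)
g = 1/721769 ≈ 1.3855e-6
(-338719 + g)/(78597 + K) = (-338719 + 1/721769)/(78597 + 3960) = -244476873910/721769/82557 = -244476873910/721769*1/82557 = -244476873910/59587083333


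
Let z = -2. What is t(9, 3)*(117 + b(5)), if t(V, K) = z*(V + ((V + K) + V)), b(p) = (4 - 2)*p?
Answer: -7620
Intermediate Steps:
b(p) = 2*p
t(V, K) = -6*V - 2*K (t(V, K) = -2*(V + ((V + K) + V)) = -2*(V + ((K + V) + V)) = -2*(V + (K + 2*V)) = -2*(K + 3*V) = -6*V - 2*K)
t(9, 3)*(117 + b(5)) = (-6*9 - 2*3)*(117 + 2*5) = (-54 - 6)*(117 + 10) = -60*127 = -7620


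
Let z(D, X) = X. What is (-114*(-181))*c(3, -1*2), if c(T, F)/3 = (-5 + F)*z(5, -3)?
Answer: 1299942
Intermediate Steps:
c(T, F) = 45 - 9*F (c(T, F) = 3*((-5 + F)*(-3)) = 3*(15 - 3*F) = 45 - 9*F)
(-114*(-181))*c(3, -1*2) = (-114*(-181))*(45 - (-9)*2) = 20634*(45 - 9*(-2)) = 20634*(45 + 18) = 20634*63 = 1299942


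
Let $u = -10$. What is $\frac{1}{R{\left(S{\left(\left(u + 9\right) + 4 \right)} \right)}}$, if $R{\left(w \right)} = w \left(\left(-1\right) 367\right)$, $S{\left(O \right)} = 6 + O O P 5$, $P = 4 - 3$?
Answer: $- \frac{1}{18717} \approx -5.3427 \cdot 10^{-5}$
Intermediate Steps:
$P = 1$ ($P = 4 - 3 = 1$)
$S{\left(O \right)} = 6 + 5 O^{2}$ ($S{\left(O \right)} = 6 + O O 1 \cdot 5 = 6 + O^{2} \cdot 1 \cdot 5 = 6 + O^{2} \cdot 5 = 6 + 5 O^{2}$)
$R{\left(w \right)} = - 367 w$ ($R{\left(w \right)} = w \left(-367\right) = - 367 w$)
$\frac{1}{R{\left(S{\left(\left(u + 9\right) + 4 \right)} \right)}} = \frac{1}{\left(-367\right) \left(6 + 5 \left(\left(-10 + 9\right) + 4\right)^{2}\right)} = \frac{1}{\left(-367\right) \left(6 + 5 \left(-1 + 4\right)^{2}\right)} = \frac{1}{\left(-367\right) \left(6 + 5 \cdot 3^{2}\right)} = \frac{1}{\left(-367\right) \left(6 + 5 \cdot 9\right)} = \frac{1}{\left(-367\right) \left(6 + 45\right)} = \frac{1}{\left(-367\right) 51} = \frac{1}{-18717} = - \frac{1}{18717}$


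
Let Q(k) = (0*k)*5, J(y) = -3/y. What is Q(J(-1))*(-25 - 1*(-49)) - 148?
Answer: -148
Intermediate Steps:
Q(k) = 0 (Q(k) = 0*5 = 0)
Q(J(-1))*(-25 - 1*(-49)) - 148 = 0*(-25 - 1*(-49)) - 148 = 0*(-25 + 49) - 148 = 0*24 - 148 = 0 - 148 = -148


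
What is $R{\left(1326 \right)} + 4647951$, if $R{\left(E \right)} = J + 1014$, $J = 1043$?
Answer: $4650008$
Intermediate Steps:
$R{\left(E \right)} = 2057$ ($R{\left(E \right)} = 1043 + 1014 = 2057$)
$R{\left(1326 \right)} + 4647951 = 2057 + 4647951 = 4650008$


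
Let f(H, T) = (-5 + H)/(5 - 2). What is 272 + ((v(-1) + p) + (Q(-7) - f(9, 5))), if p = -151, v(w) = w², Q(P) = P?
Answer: 341/3 ≈ 113.67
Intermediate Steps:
f(H, T) = -5/3 + H/3 (f(H, T) = (-5 + H)/3 = (-5 + H)*(⅓) = -5/3 + H/3)
272 + ((v(-1) + p) + (Q(-7) - f(9, 5))) = 272 + (((-1)² - 151) + (-7 - (-5/3 + (⅓)*9))) = 272 + ((1 - 151) + (-7 - (-5/3 + 3))) = 272 + (-150 + (-7 - 1*4/3)) = 272 + (-150 + (-7 - 4/3)) = 272 + (-150 - 25/3) = 272 - 475/3 = 341/3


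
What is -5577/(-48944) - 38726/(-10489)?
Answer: 114935441/30198448 ≈ 3.8060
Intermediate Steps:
-5577/(-48944) - 38726/(-10489) = -5577*(-1/48944) - 38726*(-1/10489) = 5577/48944 + 2278/617 = 114935441/30198448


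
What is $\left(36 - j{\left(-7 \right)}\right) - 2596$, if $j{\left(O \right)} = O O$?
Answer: $-2609$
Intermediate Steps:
$j{\left(O \right)} = O^{2}$
$\left(36 - j{\left(-7 \right)}\right) - 2596 = \left(36 - \left(-7\right)^{2}\right) - 2596 = \left(36 - 49\right) - 2596 = -13 - 2596 = -2609$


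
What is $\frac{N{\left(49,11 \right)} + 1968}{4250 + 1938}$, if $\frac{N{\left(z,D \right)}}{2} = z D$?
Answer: $\frac{1523}{3094} \approx 0.49224$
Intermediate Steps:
$N{\left(z,D \right)} = 2 D z$ ($N{\left(z,D \right)} = 2 z D = 2 D z$)
$\frac{N{\left(49,11 \right)} + 1968}{4250 + 1938} = \frac{2 \cdot 11 \cdot 49 + 1968}{4250 + 1938} = \frac{1078 + 1968}{6188} = 3046 \cdot \frac{1}{6188} = \frac{1523}{3094}$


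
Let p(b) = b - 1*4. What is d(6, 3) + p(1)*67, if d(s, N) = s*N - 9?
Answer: -192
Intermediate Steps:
p(b) = -4 + b (p(b) = b - 4 = -4 + b)
d(s, N) = -9 + N*s (d(s, N) = N*s - 9 = -9 + N*s)
d(6, 3) + p(1)*67 = (-9 + 3*6) + (-4 + 1)*67 = (-9 + 18) - 3*67 = 9 - 201 = -192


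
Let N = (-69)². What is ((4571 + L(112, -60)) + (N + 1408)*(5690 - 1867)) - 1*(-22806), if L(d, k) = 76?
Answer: 23611540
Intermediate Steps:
N = 4761
((4571 + L(112, -60)) + (N + 1408)*(5690 - 1867)) - 1*(-22806) = ((4571 + 76) + (4761 + 1408)*(5690 - 1867)) - 1*(-22806) = (4647 + 6169*3823) + 22806 = (4647 + 23584087) + 22806 = 23588734 + 22806 = 23611540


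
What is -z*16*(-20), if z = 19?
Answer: 6080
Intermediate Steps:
-z*16*(-20) = -19*16*(-20) = -304*(-20) = -1*(-6080) = 6080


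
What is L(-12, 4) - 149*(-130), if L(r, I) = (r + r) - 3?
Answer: 19343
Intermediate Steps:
L(r, I) = -3 + 2*r (L(r, I) = 2*r - 3 = -3 + 2*r)
L(-12, 4) - 149*(-130) = (-3 + 2*(-12)) - 149*(-130) = (-3 - 24) + 19370 = -27 + 19370 = 19343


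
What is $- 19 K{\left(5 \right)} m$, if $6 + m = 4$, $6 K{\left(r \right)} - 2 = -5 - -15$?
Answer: $76$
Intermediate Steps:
$K{\left(r \right)} = 2$ ($K{\left(r \right)} = \frac{1}{3} + \frac{-5 - -15}{6} = \frac{1}{3} + \frac{-5 + 15}{6} = \frac{1}{3} + \frac{1}{6} \cdot 10 = \frac{1}{3} + \frac{5}{3} = 2$)
$m = -2$ ($m = -6 + 4 = -2$)
$- 19 K{\left(5 \right)} m = \left(-19\right) 2 \left(-2\right) = \left(-38\right) \left(-2\right) = 76$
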